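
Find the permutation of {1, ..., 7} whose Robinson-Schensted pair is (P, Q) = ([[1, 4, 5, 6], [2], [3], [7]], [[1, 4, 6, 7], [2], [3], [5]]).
Reverse RSK: for i = n, n-1, ..., 1, locate i in Q, remove the corresponding corner cell from P, and reverse-bump its entry up through P; the value ejected from row 1 is w(i).

So w = 7 3 2 4 1 5 6.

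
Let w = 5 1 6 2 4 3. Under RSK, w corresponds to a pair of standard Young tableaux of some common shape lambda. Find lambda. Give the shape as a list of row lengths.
Row-insert each entry into an empty tableau.

After inserting 5: P = [[5]].
After inserting 1: P = [[1], [5]].
After inserting 6: P = [[1, 6], [5]].
After inserting 2: P = [[1, 2], [5, 6]].
After inserting 4: P = [[1, 2, 4], [5, 6]].
After inserting 3: P = [[1, 2, 3], [4, 6], [5]].

The final insertion tableau P = [[1, 2, 3], [4, 6], [5]] has shape [3, 2, 1].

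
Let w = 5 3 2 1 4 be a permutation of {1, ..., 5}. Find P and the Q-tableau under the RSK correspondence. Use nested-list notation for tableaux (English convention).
P = [[1, 4], [2], [3], [5]], Q = [[1, 5], [2], [3], [4]]

Insert each entry of the permutation into P by Schensted row insertion, recording in Q the position of each new cell.

Insert 5: appended to row 1. P = [[5]].
Insert 3: 3 bumps 5 from row 1; 5 starts row 2. P = [[3], [5]].
Insert 2: 2 bumps 3 from row 1; 3 bumps 5 from row 2; 5 starts row 3. P = [[2], [3], [5]].
Insert 1: 1 bumps 2 from row 1; 2 bumps 3 from row 2; 3 bumps 5 from row 3; 5 starts row 4. P = [[1], [2], [3], [5]].
Insert 4: appended to row 1. P = [[1, 4], [2], [3], [5]].

So P = [[1, 4], [2], [3], [5]], Q = [[1, 5], [2], [3], [4]].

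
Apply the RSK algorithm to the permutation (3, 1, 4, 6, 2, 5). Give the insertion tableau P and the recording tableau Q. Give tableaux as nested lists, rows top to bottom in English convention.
P = [[1, 2, 5], [3, 4, 6]], Q = [[1, 3, 4], [2, 5, 6]]

Insert each entry of the permutation into P by Schensted row insertion, recording in Q the position of each new cell.

Insert 3: appended to row 1. P = [[3]].
Insert 1: 1 bumps 3 from row 1; 3 starts row 2. P = [[1], [3]].
Insert 4: appended to row 1. P = [[1, 4], [3]].
Insert 6: appended to row 1. P = [[1, 4, 6], [3]].
Insert 2: 2 bumps 4 from row 1; 4 appends to row 2. P = [[1, 2, 6], [3, 4]].
Insert 5: 5 bumps 6 from row 1; 6 appends to row 2. P = [[1, 2, 5], [3, 4, 6]].

So P = [[1, 2, 5], [3, 4, 6]], Q = [[1, 3, 4], [2, 5, 6]].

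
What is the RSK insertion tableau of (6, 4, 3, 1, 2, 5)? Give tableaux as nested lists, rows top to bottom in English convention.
Insert 6: appended to row 1. P = [[6]].
Insert 4: 4 bumps 6 from row 1; 6 starts row 2. P = [[4], [6]].
Insert 3: 3 bumps 4 from row 1; 4 bumps 6 from row 2; 6 starts row 3. P = [[3], [4], [6]].
Insert 1: 1 bumps 3 from row 1; 3 bumps 4 from row 2; 4 bumps 6 from row 3; 6 starts row 4. P = [[1], [3], [4], [6]].
Insert 2: appended to row 1. P = [[1, 2], [3], [4], [6]].
Insert 5: appended to row 1. P = [[1, 2, 5], [3], [4], [6]].

So P = [[1, 2, 5], [3], [4], [6]].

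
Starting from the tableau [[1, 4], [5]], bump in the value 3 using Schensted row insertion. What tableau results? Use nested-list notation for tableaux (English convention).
[[1, 3], [4], [5]]

In row 1, 3 replaces 4 (the leftmost entry greater than 3); 4 is bumped to row 2. In row 2, 4 replaces 5 (the leftmost entry greater than 4); 5 is bumped to row 3. 5 starts a new row 3. The new tableau is [[1, 3], [4], [5]].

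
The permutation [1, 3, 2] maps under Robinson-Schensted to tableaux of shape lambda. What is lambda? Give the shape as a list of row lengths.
[2, 1]

Row-insert each entry into an empty tableau.

After inserting 1: P = [[1]].
After inserting 3: P = [[1, 3]].
After inserting 2: P = [[1, 2], [3]].

The final insertion tableau P = [[1, 2], [3]] has shape [2, 1].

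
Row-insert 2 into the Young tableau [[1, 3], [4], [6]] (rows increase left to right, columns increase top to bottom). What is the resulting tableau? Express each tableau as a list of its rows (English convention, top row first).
[[1, 2], [3], [4], [6]]

In row 1, 2 replaces 3 (the leftmost entry greater than 2); 3 is bumped to row 2. In row 2, 3 replaces 4 (the leftmost entry greater than 3); 4 is bumped to row 3. In row 3, 4 replaces 6 (the leftmost entry greater than 4); 6 is bumped to row 4. 6 starts a new row 4. The new tableau is [[1, 2], [3], [4], [6]].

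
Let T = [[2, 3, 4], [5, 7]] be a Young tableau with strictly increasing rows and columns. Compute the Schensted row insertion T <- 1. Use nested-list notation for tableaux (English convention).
In row 1, 1 replaces 2 (the leftmost entry greater than 1); 2 is bumped to row 2. In row 2, 2 replaces 5 (the leftmost entry greater than 2); 5 is bumped to row 3. 5 starts a new row 3. The new tableau is [[1, 3, 4], [2, 7], [5]].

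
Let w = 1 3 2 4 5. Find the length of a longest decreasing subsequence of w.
2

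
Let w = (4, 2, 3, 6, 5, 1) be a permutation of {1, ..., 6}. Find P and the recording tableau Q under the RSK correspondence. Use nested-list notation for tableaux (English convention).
Insert each entry of the permutation into P by Schensted row insertion, recording in Q the position of each new cell.

Insert 4: appended to row 1. P = [[4]].
Insert 2: 2 bumps 4 from row 1; 4 starts row 2. P = [[2], [4]].
Insert 3: appended to row 1. P = [[2, 3], [4]].
Insert 6: appended to row 1. P = [[2, 3, 6], [4]].
Insert 5: 5 bumps 6 from row 1; 6 appends to row 2. P = [[2, 3, 5], [4, 6]].
Insert 1: 1 bumps 2 from row 1; 2 bumps 4 from row 2; 4 starts row 3. P = [[1, 3, 5], [2, 6], [4]].

So P = [[1, 3, 5], [2, 6], [4]], Q = [[1, 3, 4], [2, 5], [6]].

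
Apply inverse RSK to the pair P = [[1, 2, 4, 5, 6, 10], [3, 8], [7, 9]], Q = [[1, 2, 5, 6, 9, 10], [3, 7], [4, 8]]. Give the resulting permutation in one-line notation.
Reverse the RSK construction: for i from n down to 1, find the cell of Q containing i, remove the entry at that cell from P, and reverse-bump it up through P; the value ejected from row 1 is w(i).

Step i=10: Q has 10 at row 1, column 6; remove that cell from P, ejecting 10. So w(10) = 10. P is now [[1, 2, 4, 5, 6], [3, 8], [7, 9]].
Step i=9: Q has 9 at row 1, column 5; remove that cell from P, ejecting 6. So w(9) = 6. P is now [[1, 2, 4, 5], [3, 8], [7, 9]].
Step i=8: Q has 8 at row 3, column 2; remove 9 from row 3 of P and reverse-bump: 9 enters row 2 and ejects 8; 8 enters row 1 and ejects 5. So w(8) = 5. P is now [[1, 2, 4, 8], [3, 9], [7]].
Step i=7: Q has 7 at row 2, column 2; remove 9 from row 2 of P and reverse-bump: 9 enters row 1 and ejects 8. So w(7) = 8. P is now [[1, 2, 4, 9], [3], [7]].
Step i=6: Q has 6 at row 1, column 4; remove that cell from P, ejecting 9. So w(6) = 9. P is now [[1, 2, 4], [3], [7]].
Step i=5: Q has 5 at row 1, column 3; remove that cell from P, ejecting 4. So w(5) = 4. P is now [[1, 2], [3], [7]].
Step i=4: Q has 4 at row 3, column 1; remove 7 from row 3 of P and reverse-bump: 7 enters row 2 and ejects 3; 3 enters row 1 and ejects 2. So w(4) = 2. P is now [[1, 3], [7]].
Step i=3: Q has 3 at row 2, column 1; remove 7 from row 2 of P and reverse-bump: 7 enters row 1 and ejects 3. So w(3) = 3. P is now [[1, 7]].
Step i=2: Q has 2 at row 1, column 2; remove that cell from P, ejecting 7. So w(2) = 7. P is now [[1]].
Step i=1: Q has 1 at row 1, column 1; remove that cell from P, ejecting 1. So w(1) = 1. P is now [].

So w = 1 7 3 2 4 9 8 5 6 10.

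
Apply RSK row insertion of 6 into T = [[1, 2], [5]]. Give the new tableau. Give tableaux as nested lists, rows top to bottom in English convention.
[[1, 2, 6], [5]]

6 is larger than every entry of row 1, so it is appended to row 1. The new tableau is [[1, 2, 6], [5]].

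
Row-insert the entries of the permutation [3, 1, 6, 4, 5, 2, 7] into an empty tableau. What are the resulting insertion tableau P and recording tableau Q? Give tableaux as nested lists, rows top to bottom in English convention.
Insert each entry of the permutation into P by Schensted row insertion, recording in Q the position of each new cell.

After inserting 3: P = [[3]].
After inserting 1: P = [[1], [3]].
After inserting 6: P = [[1, 6], [3]].
After inserting 4: P = [[1, 4], [3, 6]].
After inserting 5: P = [[1, 4, 5], [3, 6]].
After inserting 2: P = [[1, 2, 5], [3, 4], [6]].
After inserting 7: P = [[1, 2, 5, 7], [3, 4], [6]].

So P = [[1, 2, 5, 7], [3, 4], [6]], Q = [[1, 3, 5, 7], [2, 4], [6]].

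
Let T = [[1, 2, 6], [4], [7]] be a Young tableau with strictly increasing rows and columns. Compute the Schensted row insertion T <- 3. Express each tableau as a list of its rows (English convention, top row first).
In row 1, 3 replaces 6 (the leftmost entry greater than 3); 6 is bumped to row 2. 6 is appended to row 2. The new tableau is [[1, 2, 3], [4, 6], [7]].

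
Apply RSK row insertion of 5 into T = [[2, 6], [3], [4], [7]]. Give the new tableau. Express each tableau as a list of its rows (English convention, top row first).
[[2, 5], [3, 6], [4], [7]]

In row 1, 5 replaces 6 (the leftmost entry greater than 5); 6 is bumped to row 2. 6 is appended to row 2. The new tableau is [[2, 5], [3, 6], [4], [7]].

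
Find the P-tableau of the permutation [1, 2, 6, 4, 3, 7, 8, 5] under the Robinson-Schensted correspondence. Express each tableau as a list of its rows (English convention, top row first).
Insert 1: appended to row 1. P = [[1]].
Insert 2: appended to row 1. P = [[1, 2]].
Insert 6: appended to row 1. P = [[1, 2, 6]].
Insert 4: 4 bumps 6 from row 1; 6 starts row 2. P = [[1, 2, 4], [6]].
Insert 3: 3 bumps 4 from row 1; 4 bumps 6 from row 2; 6 starts row 3. P = [[1, 2, 3], [4], [6]].
Insert 7: appended to row 1. P = [[1, 2, 3, 7], [4], [6]].
Insert 8: appended to row 1. P = [[1, 2, 3, 7, 8], [4], [6]].
Insert 5: 5 bumps 7 from row 1; 7 appends to row 2. P = [[1, 2, 3, 5, 8], [4, 7], [6]].

So P = [[1, 2, 3, 5, 8], [4, 7], [6]].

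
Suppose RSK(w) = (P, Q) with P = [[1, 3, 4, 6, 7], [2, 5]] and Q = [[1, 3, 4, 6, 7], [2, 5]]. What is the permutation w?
2 1 3 5 4 6 7

Reverse the RSK construction: for i from n down to 1, find the cell of Q containing i, remove the entry at that cell from P, and reverse-bump it up through P; the value ejected from row 1 is w(i).

Step i=7: Q has 7 at row 1, column 5; remove that cell from P, ejecting 7. So w(7) = 7. P is now [[1, 3, 4, 6], [2, 5]].
Step i=6: Q has 6 at row 1, column 4; remove that cell from P, ejecting 6. So w(6) = 6. P is now [[1, 3, 4], [2, 5]].
Step i=5: Q has 5 at row 2, column 2; remove 5 from row 2 of P and reverse-bump: 5 enters row 1 and ejects 4. So w(5) = 4. P is now [[1, 3, 5], [2]].
Step i=4: Q has 4 at row 1, column 3; remove that cell from P, ejecting 5. So w(4) = 5. P is now [[1, 3], [2]].
Step i=3: Q has 3 at row 1, column 2; remove that cell from P, ejecting 3. So w(3) = 3. P is now [[1], [2]].
Step i=2: Q has 2 at row 2, column 1; remove 2 from row 2 of P and reverse-bump: 2 enters row 1 and ejects 1. So w(2) = 1. P is now [[2]].
Step i=1: Q has 1 at row 1, column 1; remove that cell from P, ejecting 2. So w(1) = 2. P is now [].

So w = 2 1 3 5 4 6 7.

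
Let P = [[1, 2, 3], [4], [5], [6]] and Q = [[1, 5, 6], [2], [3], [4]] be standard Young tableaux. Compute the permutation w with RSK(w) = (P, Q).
6 5 4 1 2 3

Reverse the RSK construction: for i from n down to 1, find the cell of Q containing i, remove the entry at that cell from P, and reverse-bump it up through P; the value ejected from row 1 is w(i).

Step i=6: Q has 6 at row 1, column 3; remove that cell from P, ejecting 3. So w(6) = 3. P is now [[1, 2], [4], [5], [6]].
Step i=5: Q has 5 at row 1, column 2; remove that cell from P, ejecting 2. So w(5) = 2. P is now [[1], [4], [5], [6]].
Step i=4: Q has 4 at row 4, column 1; remove 6 from row 4 of P and reverse-bump: 6 enters row 3 and ejects 5; 5 enters row 2 and ejects 4; 4 enters row 1 and ejects 1. So w(4) = 1. P is now [[4], [5], [6]].
Step i=3: Q has 3 at row 3, column 1; remove 6 from row 3 of P and reverse-bump: 6 enters row 2 and ejects 5; 5 enters row 1 and ejects 4. So w(3) = 4. P is now [[5], [6]].
Step i=2: Q has 2 at row 2, column 1; remove 6 from row 2 of P and reverse-bump: 6 enters row 1 and ejects 5. So w(2) = 5. P is now [[6]].
Step i=1: Q has 1 at row 1, column 1; remove that cell from P, ejecting 6. So w(1) = 6. P is now [].

So w = 6 5 4 1 2 3.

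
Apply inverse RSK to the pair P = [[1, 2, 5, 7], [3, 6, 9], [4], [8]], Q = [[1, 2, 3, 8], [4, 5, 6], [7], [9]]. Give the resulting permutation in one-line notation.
4 8 9 1 3 6 5 7 2

Reverse RSK: for i = n, n-1, ..., 1, locate i in Q, remove the corresponding corner cell from P, and reverse-bump its entry up through P; the value ejected from row 1 is w(i).

So w = 4 8 9 1 3 6 5 7 2.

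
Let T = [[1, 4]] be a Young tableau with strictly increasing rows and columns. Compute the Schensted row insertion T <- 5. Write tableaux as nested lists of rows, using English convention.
5 is larger than every entry of row 1, so it is appended to row 1. The new tableau is [[1, 4, 5]].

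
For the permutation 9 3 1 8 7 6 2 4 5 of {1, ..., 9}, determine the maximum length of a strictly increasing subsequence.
4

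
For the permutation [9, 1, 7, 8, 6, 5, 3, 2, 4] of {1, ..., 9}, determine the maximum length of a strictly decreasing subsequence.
6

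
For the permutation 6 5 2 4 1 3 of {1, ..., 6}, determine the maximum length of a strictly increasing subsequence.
2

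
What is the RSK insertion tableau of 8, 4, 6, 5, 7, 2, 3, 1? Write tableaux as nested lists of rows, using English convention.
Insert 8: appended to row 1. P = [[8]].
Insert 4: 4 bumps 8 from row 1; 8 starts row 2. P = [[4], [8]].
Insert 6: appended to row 1. P = [[4, 6], [8]].
Insert 5: 5 bumps 6 from row 1; 6 bumps 8 from row 2; 8 starts row 3. P = [[4, 5], [6], [8]].
Insert 7: appended to row 1. P = [[4, 5, 7], [6], [8]].
Insert 2: 2 bumps 4 from row 1; 4 bumps 6 from row 2; 6 bumps 8 from row 3; 8 starts row 4. P = [[2, 5, 7], [4], [6], [8]].
Insert 3: 3 bumps 5 from row 1; 5 appends to row 2. P = [[2, 3, 7], [4, 5], [6], [8]].
Insert 1: 1 bumps 2 from row 1; 2 bumps 4 from row 2; 4 bumps 6 from row 3; 6 bumps 8 from row 4; 8 starts row 5. P = [[1, 3, 7], [2, 5], [4], [6], [8]].

So P = [[1, 3, 7], [2, 5], [4], [6], [8]].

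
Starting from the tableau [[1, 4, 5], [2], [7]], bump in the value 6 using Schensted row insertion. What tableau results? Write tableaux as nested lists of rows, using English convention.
6 is larger than every entry of row 1, so it is appended to row 1. The new tableau is [[1, 4, 5, 6], [2], [7]].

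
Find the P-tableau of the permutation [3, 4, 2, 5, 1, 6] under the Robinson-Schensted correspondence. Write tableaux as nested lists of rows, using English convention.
P = [[1, 4, 5, 6], [2], [3]]

Insert 3: appended to row 1. P = [[3]].
Insert 4: appended to row 1. P = [[3, 4]].
Insert 2: 2 bumps 3 from row 1; 3 starts row 2. P = [[2, 4], [3]].
Insert 5: appended to row 1. P = [[2, 4, 5], [3]].
Insert 1: 1 bumps 2 from row 1; 2 bumps 3 from row 2; 3 starts row 3. P = [[1, 4, 5], [2], [3]].
Insert 6: appended to row 1. P = [[1, 4, 5, 6], [2], [3]].

So P = [[1, 4, 5, 6], [2], [3]].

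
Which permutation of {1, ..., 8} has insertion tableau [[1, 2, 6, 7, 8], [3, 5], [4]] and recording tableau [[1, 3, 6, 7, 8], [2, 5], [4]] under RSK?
4 3 5 1 2 6 7 8

Reverse the RSK construction: for i from n down to 1, find the cell of Q containing i, remove the entry at that cell from P, and reverse-bump it up through P; the value ejected from row 1 is w(i).

Step i=8: Q has 8 at row 1, column 5; remove that cell from P, ejecting 8. So w(8) = 8. P is now [[1, 2, 6, 7], [3, 5], [4]].
Step i=7: Q has 7 at row 1, column 4; remove that cell from P, ejecting 7. So w(7) = 7. P is now [[1, 2, 6], [3, 5], [4]].
Step i=6: Q has 6 at row 1, column 3; remove that cell from P, ejecting 6. So w(6) = 6. P is now [[1, 2], [3, 5], [4]].
Step i=5: Q has 5 at row 2, column 2; remove 5 from row 2 of P and reverse-bump: 5 enters row 1 and ejects 2. So w(5) = 2. P is now [[1, 5], [3], [4]].
Step i=4: Q has 4 at row 3, column 1; remove 4 from row 3 of P and reverse-bump: 4 enters row 2 and ejects 3; 3 enters row 1 and ejects 1. So w(4) = 1. P is now [[3, 5], [4]].
Step i=3: Q has 3 at row 1, column 2; remove that cell from P, ejecting 5. So w(3) = 5. P is now [[3], [4]].
Step i=2: Q has 2 at row 2, column 1; remove 4 from row 2 of P and reverse-bump: 4 enters row 1 and ejects 3. So w(2) = 3. P is now [[4]].
Step i=1: Q has 1 at row 1, column 1; remove that cell from P, ejecting 4. So w(1) = 4. P is now [].

So w = 4 3 5 1 2 6 7 8.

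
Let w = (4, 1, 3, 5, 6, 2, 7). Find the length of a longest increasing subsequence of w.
5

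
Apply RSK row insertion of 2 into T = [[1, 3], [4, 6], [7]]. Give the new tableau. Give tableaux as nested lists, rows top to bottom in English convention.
In row 1, 2 replaces 3 (the leftmost entry greater than 2); 3 is bumped to row 2. In row 2, 3 replaces 4 (the leftmost entry greater than 3); 4 is bumped to row 3. In row 3, 4 replaces 7 (the leftmost entry greater than 4); 7 is bumped to row 4. 7 starts a new row 4. The new tableau is [[1, 2], [3, 6], [4], [7]].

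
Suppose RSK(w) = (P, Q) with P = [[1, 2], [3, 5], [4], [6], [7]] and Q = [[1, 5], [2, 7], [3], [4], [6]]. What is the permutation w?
Reverse the RSK construction: for i from n down to 1, find the cell of Q containing i, remove the entry at that cell from P, and reverse-bump it up through P; the value ejected from row 1 is w(i).

Step i=7: Q has 7 at row 2, column 2; remove 5 from row 2 of P and reverse-bump: 5 enters row 1 and ejects 2. So w(7) = 2. P is now [[1, 5], [3], [4], [6], [7]].
Step i=6: Q has 6 at row 5, column 1; remove 7 from row 5 of P and reverse-bump: 7 enters row 4 and ejects 6; 6 enters row 3 and ejects 4; 4 enters row 2 and ejects 3; 3 enters row 1 and ejects 1. So w(6) = 1. P is now [[3, 5], [4], [6], [7]].
Step i=5: Q has 5 at row 1, column 2; remove that cell from P, ejecting 5. So w(5) = 5. P is now [[3], [4], [6], [7]].
Step i=4: Q has 4 at row 4, column 1; remove 7 from row 4 of P and reverse-bump: 7 enters row 3 and ejects 6; 6 enters row 2 and ejects 4; 4 enters row 1 and ejects 3. So w(4) = 3. P is now [[4], [6], [7]].
Step i=3: Q has 3 at row 3, column 1; remove 7 from row 3 of P and reverse-bump: 7 enters row 2 and ejects 6; 6 enters row 1 and ejects 4. So w(3) = 4. P is now [[6], [7]].
Step i=2: Q has 2 at row 2, column 1; remove 7 from row 2 of P and reverse-bump: 7 enters row 1 and ejects 6. So w(2) = 6. P is now [[7]].
Step i=1: Q has 1 at row 1, column 1; remove that cell from P, ejecting 7. So w(1) = 7. P is now [].

So w = 7 6 4 3 5 1 2.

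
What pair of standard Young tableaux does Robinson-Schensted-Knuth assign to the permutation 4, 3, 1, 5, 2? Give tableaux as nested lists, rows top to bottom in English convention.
P = [[1, 2], [3, 5], [4]], Q = [[1, 4], [2, 5], [3]]

Insert each entry of the permutation into P by Schensted row insertion, recording in Q the position of each new cell.

Insert 4: appended to row 1. P = [[4]].
Insert 3: 3 bumps 4 from row 1; 4 starts row 2. P = [[3], [4]].
Insert 1: 1 bumps 3 from row 1; 3 bumps 4 from row 2; 4 starts row 3. P = [[1], [3], [4]].
Insert 5: appended to row 1. P = [[1, 5], [3], [4]].
Insert 2: 2 bumps 5 from row 1; 5 appends to row 2. P = [[1, 2], [3, 5], [4]].

So P = [[1, 2], [3, 5], [4]], Q = [[1, 4], [2, 5], [3]].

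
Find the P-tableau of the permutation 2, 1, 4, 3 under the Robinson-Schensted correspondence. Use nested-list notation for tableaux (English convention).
P = [[1, 3], [2, 4]]

Insert 2: appended to row 1. P = [[2]].
Insert 1: 1 bumps 2 from row 1; 2 starts row 2. P = [[1], [2]].
Insert 4: appended to row 1. P = [[1, 4], [2]].
Insert 3: 3 bumps 4 from row 1; 4 appends to row 2. P = [[1, 3], [2, 4]].

So P = [[1, 3], [2, 4]].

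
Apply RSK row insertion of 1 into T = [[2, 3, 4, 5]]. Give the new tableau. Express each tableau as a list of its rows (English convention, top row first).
[[1, 3, 4, 5], [2]]

In row 1, 1 replaces 2 (the leftmost entry greater than 1); 2 is bumped to row 2. 2 starts a new row 2. The new tableau is [[1, 3, 4, 5], [2]].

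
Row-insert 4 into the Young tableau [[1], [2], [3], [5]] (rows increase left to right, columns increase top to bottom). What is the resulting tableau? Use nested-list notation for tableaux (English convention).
4 is larger than every entry of row 1, so it is appended to row 1. The new tableau is [[1, 4], [2], [3], [5]].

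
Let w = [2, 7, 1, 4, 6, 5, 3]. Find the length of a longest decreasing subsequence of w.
4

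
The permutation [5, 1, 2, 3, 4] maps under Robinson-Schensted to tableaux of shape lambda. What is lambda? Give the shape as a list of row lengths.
[4, 1]

Row-insert each entry into an empty tableau.

After inserting 5: P = [[5]].
After inserting 1: P = [[1], [5]].
After inserting 2: P = [[1, 2], [5]].
After inserting 3: P = [[1, 2, 3], [5]].
After inserting 4: P = [[1, 2, 3, 4], [5]].

The final insertion tableau P = [[1, 2, 3, 4], [5]] has shape [4, 1].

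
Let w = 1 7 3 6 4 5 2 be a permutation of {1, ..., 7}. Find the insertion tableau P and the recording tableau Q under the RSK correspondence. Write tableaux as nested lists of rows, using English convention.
Insert each entry of the permutation into P by Schensted row insertion, recording in Q the position of each new cell.

Insert 1: appended to row 1. P = [[1]].
Insert 7: appended to row 1. P = [[1, 7]].
Insert 3: 3 bumps 7 from row 1; 7 starts row 2. P = [[1, 3], [7]].
Insert 6: appended to row 1. P = [[1, 3, 6], [7]].
Insert 4: 4 bumps 6 from row 1; 6 bumps 7 from row 2; 7 starts row 3. P = [[1, 3, 4], [6], [7]].
Insert 5: appended to row 1. P = [[1, 3, 4, 5], [6], [7]].
Insert 2: 2 bumps 3 from row 1; 3 bumps 6 from row 2; 6 bumps 7 from row 3; 7 starts row 4. P = [[1, 2, 4, 5], [3], [6], [7]].

So P = [[1, 2, 4, 5], [3], [6], [7]], Q = [[1, 2, 4, 6], [3], [5], [7]].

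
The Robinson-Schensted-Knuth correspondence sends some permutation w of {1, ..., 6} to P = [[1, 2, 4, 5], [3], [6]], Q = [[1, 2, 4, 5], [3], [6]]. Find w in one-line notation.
Reverse the RSK construction: for i from n down to 1, find the cell of Q containing i, remove the entry at that cell from P, and reverse-bump it up through P; the value ejected from row 1 is w(i).

Step i=6: Q has 6 at row 3, column 1; remove 6 from row 3 of P and reverse-bump: 6 enters row 2 and ejects 3; 3 enters row 1 and ejects 2. So w(6) = 2. P is now [[1, 3, 4, 5], [6]].
Step i=5: Q has 5 at row 1, column 4; remove that cell from P, ejecting 5. So w(5) = 5. P is now [[1, 3, 4], [6]].
Step i=4: Q has 4 at row 1, column 3; remove that cell from P, ejecting 4. So w(4) = 4. P is now [[1, 3], [6]].
Step i=3: Q has 3 at row 2, column 1; remove 6 from row 2 of P and reverse-bump: 6 enters row 1 and ejects 3. So w(3) = 3. P is now [[1, 6]].
Step i=2: Q has 2 at row 1, column 2; remove that cell from P, ejecting 6. So w(2) = 6. P is now [[1]].
Step i=1: Q has 1 at row 1, column 1; remove that cell from P, ejecting 1. So w(1) = 1. P is now [].

So w = 1 6 3 4 5 2.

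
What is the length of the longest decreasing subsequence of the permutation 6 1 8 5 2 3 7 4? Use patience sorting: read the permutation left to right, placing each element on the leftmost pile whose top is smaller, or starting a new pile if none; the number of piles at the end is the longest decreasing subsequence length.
3

6: new pile. tops = [6]
1: new pile. tops = [6, 1]
8: onto pile 1 (replacing 6). tops = [8, 1]
5: onto pile 2 (replacing 1). tops = [8, 5]
2: new pile. tops = [8, 5, 2]
3: onto pile 3 (replacing 2). tops = [8, 5, 3]
7: onto pile 2 (replacing 5). tops = [8, 7, 3]
4: onto pile 3 (replacing 3). tops = [8, 7, 4]

3 piles, so the longest decreasing subsequence has length 3.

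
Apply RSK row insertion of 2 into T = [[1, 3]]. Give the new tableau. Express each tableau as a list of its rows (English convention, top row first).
[[1, 2], [3]]

In row 1, 2 replaces 3 (the leftmost entry greater than 2); 3 is bumped to row 2. 3 starts a new row 2. The new tableau is [[1, 2], [3]].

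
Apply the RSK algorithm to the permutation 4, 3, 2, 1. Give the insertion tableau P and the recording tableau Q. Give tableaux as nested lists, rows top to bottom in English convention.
Insert each entry of the permutation into P by Schensted row insertion, recording in Q the position of each new cell.

After inserting 4: P = [[4]].
After inserting 3: P = [[3], [4]].
After inserting 2: P = [[2], [3], [4]].
After inserting 1: P = [[1], [2], [3], [4]].

So P = [[1], [2], [3], [4]], Q = [[1], [2], [3], [4]].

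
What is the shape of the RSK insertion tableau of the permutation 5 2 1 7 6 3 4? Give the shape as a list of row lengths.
Row-insert each entry into an empty tableau.

After inserting 5: P = [[5]].
After inserting 2: P = [[2], [5]].
After inserting 1: P = [[1], [2], [5]].
After inserting 7: P = [[1, 7], [2], [5]].
After inserting 6: P = [[1, 6], [2, 7], [5]].
After inserting 3: P = [[1, 3], [2, 6], [5, 7]].
After inserting 4: P = [[1, 3, 4], [2, 6], [5, 7]].

The final insertion tableau P = [[1, 3, 4], [2, 6], [5, 7]] has shape [3, 2, 2].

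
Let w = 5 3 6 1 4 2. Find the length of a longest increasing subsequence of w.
2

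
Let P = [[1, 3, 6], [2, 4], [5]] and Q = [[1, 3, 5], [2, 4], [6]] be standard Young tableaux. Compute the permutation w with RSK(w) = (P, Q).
Reverse RSK: for i = n, n-1, ..., 1, locate i in Q, remove the corresponding corner cell from P, and reverse-bump its entry up through P; the value ejected from row 1 is w(i).

So w = 2 1 5 4 6 3.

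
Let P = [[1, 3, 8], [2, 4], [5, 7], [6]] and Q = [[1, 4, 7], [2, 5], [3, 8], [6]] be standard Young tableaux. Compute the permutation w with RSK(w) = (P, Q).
6 5 2 7 4 1 8 3

Reverse RSK: for i = n, n-1, ..., 1, locate i in Q, remove the corresponding corner cell from P, and reverse-bump its entry up through P; the value ejected from row 1 is w(i).

So w = 6 5 2 7 4 1 8 3.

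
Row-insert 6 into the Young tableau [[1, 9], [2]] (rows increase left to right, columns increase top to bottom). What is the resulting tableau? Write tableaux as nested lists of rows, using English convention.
[[1, 6], [2, 9]]

In row 1, 6 replaces 9 (the leftmost entry greater than 6); 9 is bumped to row 2. 9 is appended to row 2. The new tableau is [[1, 6], [2, 9]].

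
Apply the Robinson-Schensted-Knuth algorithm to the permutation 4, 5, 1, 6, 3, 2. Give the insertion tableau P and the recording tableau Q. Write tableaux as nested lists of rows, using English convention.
Insert each entry of the permutation into P by Schensted row insertion, recording in Q the position of each new cell.

After inserting 4: P = [[4]].
After inserting 5: P = [[4, 5]].
After inserting 1: P = [[1, 5], [4]].
After inserting 6: P = [[1, 5, 6], [4]].
After inserting 3: P = [[1, 3, 6], [4, 5]].
After inserting 2: P = [[1, 2, 6], [3, 5], [4]].

So P = [[1, 2, 6], [3, 5], [4]], Q = [[1, 2, 4], [3, 5], [6]].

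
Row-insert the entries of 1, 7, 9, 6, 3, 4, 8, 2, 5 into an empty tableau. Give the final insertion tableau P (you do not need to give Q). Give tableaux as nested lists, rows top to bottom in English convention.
After inserting 1: P = [[1]].
After inserting 7: P = [[1, 7]].
After inserting 9: P = [[1, 7, 9]].
After inserting 6: P = [[1, 6, 9], [7]].
After inserting 3: P = [[1, 3, 9], [6], [7]].
After inserting 4: P = [[1, 3, 4], [6, 9], [7]].
After inserting 8: P = [[1, 3, 4, 8], [6, 9], [7]].
After inserting 2: P = [[1, 2, 4, 8], [3, 9], [6], [7]].
After inserting 5: P = [[1, 2, 4, 5], [3, 8], [6, 9], [7]].

So P = [[1, 2, 4, 5], [3, 8], [6, 9], [7]].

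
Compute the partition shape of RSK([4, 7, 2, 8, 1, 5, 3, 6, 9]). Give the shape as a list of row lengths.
[4, 3, 2]

Row-insert each entry into an empty tableau.

After inserting 4: P = [[4]].
After inserting 7: P = [[4, 7]].
After inserting 2: P = [[2, 7], [4]].
After inserting 8: P = [[2, 7, 8], [4]].
After inserting 1: P = [[1, 7, 8], [2], [4]].
After inserting 5: P = [[1, 5, 8], [2, 7], [4]].
After inserting 3: P = [[1, 3, 8], [2, 5], [4, 7]].
After inserting 6: P = [[1, 3, 6], [2, 5, 8], [4, 7]].
After inserting 9: P = [[1, 3, 6, 9], [2, 5, 8], [4, 7]].

The final insertion tableau P = [[1, 3, 6, 9], [2, 5, 8], [4, 7]] has shape [4, 3, 2].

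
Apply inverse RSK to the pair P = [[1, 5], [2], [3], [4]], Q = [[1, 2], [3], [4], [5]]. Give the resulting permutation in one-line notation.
4 5 3 2 1

Reverse RSK: for i = n, n-1, ..., 1, locate i in Q, remove the corresponding corner cell from P, and reverse-bump its entry up through P; the value ejected from row 1 is w(i).

So w = 4 5 3 2 1.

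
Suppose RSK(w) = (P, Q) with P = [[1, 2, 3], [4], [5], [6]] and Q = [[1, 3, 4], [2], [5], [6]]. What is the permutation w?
Reverse the RSK construction: for i from n down to 1, find the cell of Q containing i, remove the entry at that cell from P, and reverse-bump it up through P; the value ejected from row 1 is w(i).

Step i=6: Q has 6 at row 4, column 1; remove 6 from row 4 of P and reverse-bump: 6 enters row 3 and ejects 5; 5 enters row 2 and ejects 4; 4 enters row 1 and ejects 3. So w(6) = 3. P is now [[1, 2, 4], [5], [6]].
Step i=5: Q has 5 at row 3, column 1; remove 6 from row 3 of P and reverse-bump: 6 enters row 2 and ejects 5; 5 enters row 1 and ejects 4. So w(5) = 4. P is now [[1, 2, 5], [6]].
Step i=4: Q has 4 at row 1, column 3; remove that cell from P, ejecting 5. So w(4) = 5. P is now [[1, 2], [6]].
Step i=3: Q has 3 at row 1, column 2; remove that cell from P, ejecting 2. So w(3) = 2. P is now [[1], [6]].
Step i=2: Q has 2 at row 2, column 1; remove 6 from row 2 of P and reverse-bump: 6 enters row 1 and ejects 1. So w(2) = 1. P is now [[6]].
Step i=1: Q has 1 at row 1, column 1; remove that cell from P, ejecting 6. So w(1) = 6. P is now [].

So w = 6 1 2 5 4 3.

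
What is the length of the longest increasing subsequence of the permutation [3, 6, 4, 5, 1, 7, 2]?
4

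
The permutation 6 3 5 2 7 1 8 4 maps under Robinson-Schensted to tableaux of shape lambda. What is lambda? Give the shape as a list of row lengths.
[4, 2, 1, 1]

RSK row insertion gives P = [[1, 4, 7, 8], [2, 5], [3], [6]], which has shape [4, 2, 1, 1].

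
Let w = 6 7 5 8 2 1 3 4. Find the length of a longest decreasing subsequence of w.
4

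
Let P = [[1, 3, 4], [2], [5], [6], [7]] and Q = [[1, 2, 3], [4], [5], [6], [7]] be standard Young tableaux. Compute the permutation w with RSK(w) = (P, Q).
Reverse the RSK construction: for i from n down to 1, find the cell of Q containing i, remove the entry at that cell from P, and reverse-bump it up through P; the value ejected from row 1 is w(i).

Step i=7: Q has 7 at row 5, column 1; remove 7 from row 5 of P and reverse-bump: 7 enters row 4 and ejects 6; 6 enters row 3 and ejects 5; 5 enters row 2 and ejects 2; 2 enters row 1 and ejects 1. So w(7) = 1. P is now [[2, 3, 4], [5], [6], [7]].
Step i=6: Q has 6 at row 4, column 1; remove 7 from row 4 of P and reverse-bump: 7 enters row 3 and ejects 6; 6 enters row 2 and ejects 5; 5 enters row 1 and ejects 4. So w(6) = 4. P is now [[2, 3, 5], [6], [7]].
Step i=5: Q has 5 at row 3, column 1; remove 7 from row 3 of P and reverse-bump: 7 enters row 2 and ejects 6; 6 enters row 1 and ejects 5. So w(5) = 5. P is now [[2, 3, 6], [7]].
Step i=4: Q has 4 at row 2, column 1; remove 7 from row 2 of P and reverse-bump: 7 enters row 1 and ejects 6. So w(4) = 6. P is now [[2, 3, 7]].
Step i=3: Q has 3 at row 1, column 3; remove that cell from P, ejecting 7. So w(3) = 7. P is now [[2, 3]].
Step i=2: Q has 2 at row 1, column 2; remove that cell from P, ejecting 3. So w(2) = 3. P is now [[2]].
Step i=1: Q has 1 at row 1, column 1; remove that cell from P, ejecting 2. So w(1) = 2. P is now [].

So w = 2 3 7 6 5 4 1.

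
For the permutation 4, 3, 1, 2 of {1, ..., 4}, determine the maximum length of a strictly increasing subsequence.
2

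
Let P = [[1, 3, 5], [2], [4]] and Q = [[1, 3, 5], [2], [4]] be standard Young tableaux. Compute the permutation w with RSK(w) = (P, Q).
Reverse the RSK construction: for i from n down to 1, find the cell of Q containing i, remove the entry at that cell from P, and reverse-bump it up through P; the value ejected from row 1 is w(i).

Step i=5: Q has 5 at row 1, column 3; remove that cell from P, ejecting 5. So w(5) = 5. P is now [[1, 3], [2], [4]].
Step i=4: Q has 4 at row 3, column 1; remove 4 from row 3 of P and reverse-bump: 4 enters row 2 and ejects 2; 2 enters row 1 and ejects 1. So w(4) = 1. P is now [[2, 3], [4]].
Step i=3: Q has 3 at row 1, column 2; remove that cell from P, ejecting 3. So w(3) = 3. P is now [[2], [4]].
Step i=2: Q has 2 at row 2, column 1; remove 4 from row 2 of P and reverse-bump: 4 enters row 1 and ejects 2. So w(2) = 2. P is now [[4]].
Step i=1: Q has 1 at row 1, column 1; remove that cell from P, ejecting 4. So w(1) = 4. P is now [].

So w = 4 2 3 1 5.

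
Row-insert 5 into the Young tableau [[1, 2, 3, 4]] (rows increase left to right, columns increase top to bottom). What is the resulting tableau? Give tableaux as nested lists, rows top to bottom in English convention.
[[1, 2, 3, 4, 5]]

5 is larger than every entry of row 1, so it is appended to row 1. The new tableau is [[1, 2, 3, 4, 5]].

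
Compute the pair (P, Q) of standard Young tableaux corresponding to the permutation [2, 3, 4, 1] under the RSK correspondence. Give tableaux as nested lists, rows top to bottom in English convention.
Insert each entry of the permutation into P by Schensted row insertion, recording in Q the position of each new cell.

After inserting 2: P = [[2]].
After inserting 3: P = [[2, 3]].
After inserting 4: P = [[2, 3, 4]].
After inserting 1: P = [[1, 3, 4], [2]].

So P = [[1, 3, 4], [2]], Q = [[1, 2, 3], [4]].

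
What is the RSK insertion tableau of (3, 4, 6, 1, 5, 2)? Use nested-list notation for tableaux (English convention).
Insert 3: appended to row 1. P = [[3]].
Insert 4: appended to row 1. P = [[3, 4]].
Insert 6: appended to row 1. P = [[3, 4, 6]].
Insert 1: 1 bumps 3 from row 1; 3 starts row 2. P = [[1, 4, 6], [3]].
Insert 5: 5 bumps 6 from row 1; 6 appends to row 2. P = [[1, 4, 5], [3, 6]].
Insert 2: 2 bumps 4 from row 1; 4 bumps 6 from row 2; 6 starts row 3. P = [[1, 2, 5], [3, 4], [6]].

So P = [[1, 2, 5], [3, 4], [6]].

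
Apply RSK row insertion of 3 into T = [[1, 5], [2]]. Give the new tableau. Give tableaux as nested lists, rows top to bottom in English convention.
[[1, 3], [2, 5]]

In row 1, 3 replaces 5 (the leftmost entry greater than 3); 5 is bumped to row 2. 5 is appended to row 2. The new tableau is [[1, 3], [2, 5]].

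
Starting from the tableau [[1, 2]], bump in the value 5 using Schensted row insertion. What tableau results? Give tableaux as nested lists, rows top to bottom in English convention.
[[1, 2, 5]]

5 is larger than every entry of row 1, so it is appended to row 1. The new tableau is [[1, 2, 5]].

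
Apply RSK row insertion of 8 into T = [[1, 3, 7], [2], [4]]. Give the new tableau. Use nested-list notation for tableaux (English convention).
[[1, 3, 7, 8], [2], [4]]

8 is larger than every entry of row 1, so it is appended to row 1. The new tableau is [[1, 3, 7, 8], [2], [4]].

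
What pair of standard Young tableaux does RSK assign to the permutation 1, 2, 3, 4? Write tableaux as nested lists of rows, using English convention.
P = [[1, 2, 3, 4]], Q = [[1, 2, 3, 4]]

Insert each entry of the permutation into P by Schensted row insertion, recording in Q the position of each new cell.

After inserting 1: P = [[1]].
After inserting 2: P = [[1, 2]].
After inserting 3: P = [[1, 2, 3]].
After inserting 4: P = [[1, 2, 3, 4]].

So P = [[1, 2, 3, 4]], Q = [[1, 2, 3, 4]].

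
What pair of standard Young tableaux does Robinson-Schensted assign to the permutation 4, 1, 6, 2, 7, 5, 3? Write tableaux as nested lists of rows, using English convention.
P = [[1, 2, 3], [4, 5, 7], [6]], Q = [[1, 3, 5], [2, 4, 6], [7]]

Insert each entry of the permutation into P by Schensted row insertion, recording in Q the position of each new cell.

Insert 4: appended to row 1. P = [[4]], Q = [[1]].
Insert 1: 1 bumps 4 from row 1; 4 starts row 2. P = [[1], [4]], Q = [[1], [2]].
Insert 6: appended to row 1. P = [[1, 6], [4]], Q = [[1, 3], [2]].
Insert 2: 2 bumps 6 from row 1; 6 appends to row 2. P = [[1, 2], [4, 6]], Q = [[1, 3], [2, 4]].
Insert 7: appended to row 1. P = [[1, 2, 7], [4, 6]], Q = [[1, 3, 5], [2, 4]].
Insert 5: 5 bumps 7 from row 1; 7 appends to row 2. P = [[1, 2, 5], [4, 6, 7]], Q = [[1, 3, 5], [2, 4, 6]].
Insert 3: 3 bumps 5 from row 1; 5 bumps 6 from row 2; 6 starts row 3. P = [[1, 2, 3], [4, 5, 7], [6]], Q = [[1, 3, 5], [2, 4, 6], [7]].

So P = [[1, 2, 3], [4, 5, 7], [6]], Q = [[1, 3, 5], [2, 4, 6], [7]].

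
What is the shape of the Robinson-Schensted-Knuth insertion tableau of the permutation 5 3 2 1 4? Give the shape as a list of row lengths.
[2, 1, 1, 1]

Row-insert each entry into an empty tableau.

After inserting 5: P = [[5]].
After inserting 3: P = [[3], [5]].
After inserting 2: P = [[2], [3], [5]].
After inserting 1: P = [[1], [2], [3], [5]].
After inserting 4: P = [[1, 4], [2], [3], [5]].

The final insertion tableau P = [[1, 4], [2], [3], [5]] has shape [2, 1, 1, 1].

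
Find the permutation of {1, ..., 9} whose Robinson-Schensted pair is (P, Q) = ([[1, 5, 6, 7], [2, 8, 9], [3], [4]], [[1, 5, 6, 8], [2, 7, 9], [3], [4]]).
4 3 2 1 5 8 6 9 7

Reverse the RSK construction: for i from n down to 1, find the cell of Q containing i, remove the entry at that cell from P, and reverse-bump it up through P; the value ejected from row 1 is w(i).

Step i=9: Q has 9 at row 2, column 3; remove 9 from row 2 of P and reverse-bump: 9 enters row 1 and ejects 7. So w(9) = 7. P is now [[1, 5, 6, 9], [2, 8], [3], [4]].
Step i=8: Q has 8 at row 1, column 4; remove that cell from P, ejecting 9. So w(8) = 9. P is now [[1, 5, 6], [2, 8], [3], [4]].
Step i=7: Q has 7 at row 2, column 2; remove 8 from row 2 of P and reverse-bump: 8 enters row 1 and ejects 6. So w(7) = 6. P is now [[1, 5, 8], [2], [3], [4]].
Step i=6: Q has 6 at row 1, column 3; remove that cell from P, ejecting 8. So w(6) = 8. P is now [[1, 5], [2], [3], [4]].
Step i=5: Q has 5 at row 1, column 2; remove that cell from P, ejecting 5. So w(5) = 5. P is now [[1], [2], [3], [4]].
Step i=4: Q has 4 at row 4, column 1; remove 4 from row 4 of P and reverse-bump: 4 enters row 3 and ejects 3; 3 enters row 2 and ejects 2; 2 enters row 1 and ejects 1. So w(4) = 1. P is now [[2], [3], [4]].
Step i=3: Q has 3 at row 3, column 1; remove 4 from row 3 of P and reverse-bump: 4 enters row 2 and ejects 3; 3 enters row 1 and ejects 2. So w(3) = 2. P is now [[3], [4]].
Step i=2: Q has 2 at row 2, column 1; remove 4 from row 2 of P and reverse-bump: 4 enters row 1 and ejects 3. So w(2) = 3. P is now [[4]].
Step i=1: Q has 1 at row 1, column 1; remove that cell from P, ejecting 4. So w(1) = 4. P is now [].

So w = 4 3 2 1 5 8 6 9 7.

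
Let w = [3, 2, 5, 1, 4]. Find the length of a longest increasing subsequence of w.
2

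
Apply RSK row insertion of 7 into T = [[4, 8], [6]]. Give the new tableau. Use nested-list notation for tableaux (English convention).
In row 1, 7 replaces 8 (the leftmost entry greater than 7); 8 is bumped to row 2. 8 is appended to row 2. The new tableau is [[4, 7], [6, 8]].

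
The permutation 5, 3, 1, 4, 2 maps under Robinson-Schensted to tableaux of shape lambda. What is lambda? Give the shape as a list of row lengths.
Row-insert each entry into an empty tableau.

After inserting 5: P = [[5]].
After inserting 3: P = [[3], [5]].
After inserting 1: P = [[1], [3], [5]].
After inserting 4: P = [[1, 4], [3], [5]].
After inserting 2: P = [[1, 2], [3, 4], [5]].

The final insertion tableau P = [[1, 2], [3, 4], [5]] has shape [2, 2, 1].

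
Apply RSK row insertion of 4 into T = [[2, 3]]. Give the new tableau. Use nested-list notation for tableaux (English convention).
[[2, 3, 4]]

4 is larger than every entry of row 1, so it is appended to row 1. The new tableau is [[2, 3, 4]].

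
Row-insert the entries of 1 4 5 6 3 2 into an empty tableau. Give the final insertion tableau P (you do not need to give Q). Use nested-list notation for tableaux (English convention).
P = [[1, 2, 5, 6], [3], [4]]

Insert 1: appended to row 1. P = [[1]].
Insert 4: appended to row 1. P = [[1, 4]].
Insert 5: appended to row 1. P = [[1, 4, 5]].
Insert 6: appended to row 1. P = [[1, 4, 5, 6]].
Insert 3: 3 bumps 4 from row 1; 4 starts row 2. P = [[1, 3, 5, 6], [4]].
Insert 2: 2 bumps 3 from row 1; 3 bumps 4 from row 2; 4 starts row 3. P = [[1, 2, 5, 6], [3], [4]].

So P = [[1, 2, 5, 6], [3], [4]].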